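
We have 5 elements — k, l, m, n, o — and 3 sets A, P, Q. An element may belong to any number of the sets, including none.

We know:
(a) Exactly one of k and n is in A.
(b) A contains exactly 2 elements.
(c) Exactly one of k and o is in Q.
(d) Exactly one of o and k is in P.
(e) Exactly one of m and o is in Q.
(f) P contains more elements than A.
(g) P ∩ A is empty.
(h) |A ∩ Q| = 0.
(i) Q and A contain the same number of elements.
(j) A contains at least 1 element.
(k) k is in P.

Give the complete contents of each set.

A = {n, o}; P = {k, l, m}; Q = {k, m}

From (k): k ∈ P.
(d) (exactly one): o ∉ P.
(g) (disjoint): k ∉ A.
(a) (exactly one): n ∈ A.
(g) (disjoint): n ∉ P.
Suppose k ∉ Q: no assignment then satisfies all the clues, so k ∈ Q.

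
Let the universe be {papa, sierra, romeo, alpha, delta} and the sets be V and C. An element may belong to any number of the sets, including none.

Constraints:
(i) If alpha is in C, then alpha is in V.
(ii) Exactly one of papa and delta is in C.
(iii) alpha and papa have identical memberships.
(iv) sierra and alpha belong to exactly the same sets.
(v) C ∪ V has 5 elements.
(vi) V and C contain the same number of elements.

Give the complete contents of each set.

V = {alpha, delta, papa, sierra}; C = {alpha, papa, romeo, sierra}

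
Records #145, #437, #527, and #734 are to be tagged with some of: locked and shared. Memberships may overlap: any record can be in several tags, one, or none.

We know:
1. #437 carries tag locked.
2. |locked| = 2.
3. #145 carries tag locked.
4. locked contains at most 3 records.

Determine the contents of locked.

From (1): #437 ∈ locked.
From (3): #145 ∈ locked.
(2): locked already has 2, so the rest are out.

locked = {#145, #437}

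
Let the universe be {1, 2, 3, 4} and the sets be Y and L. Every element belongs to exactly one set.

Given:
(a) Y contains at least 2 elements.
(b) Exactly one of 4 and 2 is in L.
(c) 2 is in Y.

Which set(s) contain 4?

4: L

From (c): 2 ∈ Y.
(b) (exactly one): 4 ∈ L.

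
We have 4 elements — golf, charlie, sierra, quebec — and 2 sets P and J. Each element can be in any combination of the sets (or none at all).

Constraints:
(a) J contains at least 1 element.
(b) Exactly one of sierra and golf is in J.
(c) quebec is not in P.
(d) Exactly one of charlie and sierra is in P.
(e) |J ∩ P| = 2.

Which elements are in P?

From (c): quebec ∉ P.
Suppose golf ∉ P: no assignment then satisfies all the clues, so golf ∈ P.

P = {charlie, golf}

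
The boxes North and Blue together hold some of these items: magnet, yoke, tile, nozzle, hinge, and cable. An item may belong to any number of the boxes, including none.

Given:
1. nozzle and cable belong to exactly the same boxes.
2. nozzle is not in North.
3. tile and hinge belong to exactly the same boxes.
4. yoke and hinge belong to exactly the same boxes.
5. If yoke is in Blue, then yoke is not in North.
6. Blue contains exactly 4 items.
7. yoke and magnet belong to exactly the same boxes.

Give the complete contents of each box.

North = {}; Blue = {hinge, magnet, tile, yoke}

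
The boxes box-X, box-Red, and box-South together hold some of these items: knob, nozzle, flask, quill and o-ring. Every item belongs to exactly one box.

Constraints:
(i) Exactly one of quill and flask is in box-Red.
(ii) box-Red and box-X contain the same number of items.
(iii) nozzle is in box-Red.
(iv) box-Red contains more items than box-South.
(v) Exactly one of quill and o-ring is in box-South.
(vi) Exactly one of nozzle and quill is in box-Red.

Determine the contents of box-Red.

box-Red = {flask, nozzle}

From (iii): nozzle ∈ box-Red.
(vi) (exactly one): quill ∉ box-Red.
(i) (exactly one): flask ∈ box-Red.
Suppose knob ∈ box-Red: no assignment then satisfies all the clues, so knob ∉ box-Red.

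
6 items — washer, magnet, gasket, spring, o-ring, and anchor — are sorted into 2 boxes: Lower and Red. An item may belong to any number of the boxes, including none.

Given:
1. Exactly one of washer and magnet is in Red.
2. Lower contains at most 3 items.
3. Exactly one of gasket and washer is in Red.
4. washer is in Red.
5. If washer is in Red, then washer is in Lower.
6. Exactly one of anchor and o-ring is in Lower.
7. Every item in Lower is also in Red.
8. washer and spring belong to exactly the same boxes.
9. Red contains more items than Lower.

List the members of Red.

Red = {anchor, o-ring, spring, washer}

From (4): washer ∈ Red.
(1) (exactly one): magnet ∉ Red.
(3) (exactly one): gasket ∉ Red.
(5): washer ∈ Lower.
(7) contrapositive: magnet ∉ Lower.
(7) contrapositive: gasket ∉ Lower.
(8): spring matches washer: spring ∈ Lower.
(8): spring matches washer: spring ∈ Red.
Suppose o-ring ∉ Red: no assignment then satisfies all the clues, so o-ring ∈ Red.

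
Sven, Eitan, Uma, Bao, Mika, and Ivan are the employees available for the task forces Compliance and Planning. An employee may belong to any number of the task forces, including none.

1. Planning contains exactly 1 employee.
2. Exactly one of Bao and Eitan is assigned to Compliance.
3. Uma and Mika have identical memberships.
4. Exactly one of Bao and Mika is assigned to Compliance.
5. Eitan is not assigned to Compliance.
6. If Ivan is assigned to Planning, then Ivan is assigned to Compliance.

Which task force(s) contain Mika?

From (5): Eitan ∉ Compliance.
(2) (exactly one): Bao ∈ Compliance.
(4) (exactly one): Mika ∉ Compliance.
(3): Uma matches Mika: Uma ∉ Compliance.
Suppose Mika ∈ Planning: no assignment then satisfies all the clues, so Mika ∉ Planning.

Mika: none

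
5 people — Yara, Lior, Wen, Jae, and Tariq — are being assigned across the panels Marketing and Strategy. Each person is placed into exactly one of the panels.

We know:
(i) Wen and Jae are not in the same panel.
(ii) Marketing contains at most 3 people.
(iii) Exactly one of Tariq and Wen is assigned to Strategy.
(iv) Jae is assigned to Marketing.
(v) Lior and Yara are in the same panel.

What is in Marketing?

Marketing = {Jae, Tariq}

From (iv): Jae ∈ Marketing.
(i): Wen ∉ Marketing.
Only one panel left: Wen ∈ Strategy.
(iii) (exactly one): Tariq ∉ Strategy.
Only one panel left: Tariq ∈ Marketing.
Suppose Yara ∈ Marketing: no assignment then satisfies all the clues, so Yara ∉ Marketing.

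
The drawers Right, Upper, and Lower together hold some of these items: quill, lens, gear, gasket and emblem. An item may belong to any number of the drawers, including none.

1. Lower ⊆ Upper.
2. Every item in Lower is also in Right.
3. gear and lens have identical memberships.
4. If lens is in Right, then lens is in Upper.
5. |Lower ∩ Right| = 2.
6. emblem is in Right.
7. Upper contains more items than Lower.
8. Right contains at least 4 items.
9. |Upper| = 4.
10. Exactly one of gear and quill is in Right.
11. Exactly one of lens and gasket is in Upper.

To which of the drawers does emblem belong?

From (6): emblem ∈ Right.
Suppose emblem ∉ Upper: no assignment then satisfies all the clues, so emblem ∈ Upper.

emblem: Right, Upper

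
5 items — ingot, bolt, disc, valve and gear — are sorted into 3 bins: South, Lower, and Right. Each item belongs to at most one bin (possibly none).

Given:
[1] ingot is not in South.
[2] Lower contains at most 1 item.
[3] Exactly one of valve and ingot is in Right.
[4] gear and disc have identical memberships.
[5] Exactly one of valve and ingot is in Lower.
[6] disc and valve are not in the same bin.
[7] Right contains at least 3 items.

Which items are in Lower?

From (1): ingot ∉ South.
Suppose ingot ∈ Lower: no assignment then satisfies all the clues, so ingot ∉ Lower.

Lower = {valve}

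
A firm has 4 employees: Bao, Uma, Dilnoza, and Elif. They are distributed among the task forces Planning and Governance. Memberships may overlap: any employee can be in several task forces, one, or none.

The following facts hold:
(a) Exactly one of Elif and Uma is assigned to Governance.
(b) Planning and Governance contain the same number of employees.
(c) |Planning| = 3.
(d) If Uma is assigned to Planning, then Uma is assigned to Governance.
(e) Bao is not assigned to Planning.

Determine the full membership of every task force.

Planning = {Dilnoza, Elif, Uma}; Governance = {Bao, Dilnoza, Uma}

From (e): Bao ∉ Planning.
(c): only 3 candidates remain for Planning, so all are in.
(d): Uma ∈ Governance.
(a) (exactly one): Elif ∉ Governance.
Suppose Bao ∉ Governance: no assignment then satisfies all the clues, so Bao ∈ Governance.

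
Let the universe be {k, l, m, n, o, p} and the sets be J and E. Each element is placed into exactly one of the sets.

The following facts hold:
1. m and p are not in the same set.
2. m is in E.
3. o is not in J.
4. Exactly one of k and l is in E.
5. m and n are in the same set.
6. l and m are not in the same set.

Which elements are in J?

From (2): m ∈ E.
From (3): o ∉ J.
(1): p ∉ E.
(5): n matches m: n ∉ J.
(5): n matches m: n ∈ E.
(6): l ∉ E.
Only one set left: l ∈ J.
Only one set left: o ∈ E.
Only one set left: p ∈ J.
(4) (exactly one): k ∈ E.

J = {l, p}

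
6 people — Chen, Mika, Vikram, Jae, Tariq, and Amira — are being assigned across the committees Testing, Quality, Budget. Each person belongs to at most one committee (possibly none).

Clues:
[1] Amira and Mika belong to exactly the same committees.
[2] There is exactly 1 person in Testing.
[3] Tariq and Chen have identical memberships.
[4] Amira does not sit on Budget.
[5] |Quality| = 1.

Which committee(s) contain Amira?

Amira: none

From (4): Amira ∉ Budget.
(1): Mika matches Amira: Mika ∉ Budget.
Suppose Amira ∈ Testing: no assignment then satisfies all the clues, so Amira ∉ Testing.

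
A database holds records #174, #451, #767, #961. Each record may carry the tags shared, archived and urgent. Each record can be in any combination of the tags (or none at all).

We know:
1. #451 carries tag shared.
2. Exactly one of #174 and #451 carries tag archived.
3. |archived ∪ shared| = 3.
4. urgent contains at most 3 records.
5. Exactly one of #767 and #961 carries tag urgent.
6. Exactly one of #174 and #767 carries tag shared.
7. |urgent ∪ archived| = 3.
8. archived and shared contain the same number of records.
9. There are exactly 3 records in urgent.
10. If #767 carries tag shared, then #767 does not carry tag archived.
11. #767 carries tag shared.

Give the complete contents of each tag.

shared = {#451, #767}; archived = {#451, #961}; urgent = {#174, #451, #961}

From (1): #451 ∈ shared.
From (11): #767 ∈ shared.
(6) (exactly one): #174 ∉ shared.
(10): #767 ∉ archived.
Suppose #174 ∈ archived: no assignment then satisfies all the clues, so #174 ∉ archived.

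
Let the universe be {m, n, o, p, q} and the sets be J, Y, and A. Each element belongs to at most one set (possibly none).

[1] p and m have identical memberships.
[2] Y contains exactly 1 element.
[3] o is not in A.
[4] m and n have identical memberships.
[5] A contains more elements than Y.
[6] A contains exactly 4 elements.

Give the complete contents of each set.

J = {}; Y = {o}; A = {m, n, p, q}

From (3): o ∉ A.
(6): only 4 candidates remain for A, so all are in.
(2): only 1 candidates remain for Y, so all are in.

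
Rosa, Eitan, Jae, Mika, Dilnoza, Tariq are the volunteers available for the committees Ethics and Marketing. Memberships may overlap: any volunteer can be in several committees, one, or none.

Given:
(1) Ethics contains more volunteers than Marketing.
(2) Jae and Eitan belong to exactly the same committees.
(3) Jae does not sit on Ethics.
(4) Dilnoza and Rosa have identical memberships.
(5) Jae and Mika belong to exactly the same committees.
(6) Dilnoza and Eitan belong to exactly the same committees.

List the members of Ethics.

Ethics = {Tariq}

From (3): Jae ∉ Ethics.
(2): Eitan matches Jae: Eitan ∉ Ethics.
(5): Mika matches Jae: Mika ∉ Ethics.
(6): Dilnoza matches Eitan: Dilnoza ∉ Ethics.
(4): Rosa matches Dilnoza: Rosa ∉ Ethics.
Suppose Tariq ∉ Ethics: no assignment then satisfies all the clues, so Tariq ∈ Ethics.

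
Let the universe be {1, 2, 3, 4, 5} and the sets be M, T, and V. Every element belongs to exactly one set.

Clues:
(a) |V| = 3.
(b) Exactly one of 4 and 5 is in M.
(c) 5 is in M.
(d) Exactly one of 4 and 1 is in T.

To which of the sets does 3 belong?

3: V

From (c): 5 ∈ M.
(b) (exactly one): 4 ∉ M.
Suppose 3 ∈ M: no assignment then satisfies all the clues, so 3 ∉ M.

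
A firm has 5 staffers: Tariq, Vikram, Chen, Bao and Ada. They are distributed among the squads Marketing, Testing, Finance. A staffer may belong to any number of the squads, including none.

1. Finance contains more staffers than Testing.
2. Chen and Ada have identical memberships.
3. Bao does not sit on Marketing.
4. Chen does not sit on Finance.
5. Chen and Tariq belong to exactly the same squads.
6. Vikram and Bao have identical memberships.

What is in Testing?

Testing = {}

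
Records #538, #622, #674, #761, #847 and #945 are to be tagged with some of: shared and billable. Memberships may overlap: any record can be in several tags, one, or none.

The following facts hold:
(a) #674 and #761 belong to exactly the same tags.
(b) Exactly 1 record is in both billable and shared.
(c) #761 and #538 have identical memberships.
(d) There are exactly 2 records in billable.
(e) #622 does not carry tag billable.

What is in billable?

billable = {#847, #945}

From (e): #622 ∉ billable.
Suppose #538 ∈ billable: no assignment then satisfies all the clues, so #538 ∉ billable.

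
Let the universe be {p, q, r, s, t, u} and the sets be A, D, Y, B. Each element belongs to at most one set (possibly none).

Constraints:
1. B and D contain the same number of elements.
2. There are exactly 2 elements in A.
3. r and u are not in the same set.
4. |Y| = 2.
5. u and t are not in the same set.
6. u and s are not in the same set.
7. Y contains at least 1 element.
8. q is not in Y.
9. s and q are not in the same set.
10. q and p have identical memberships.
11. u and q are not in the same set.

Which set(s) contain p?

p: A

From (8): q ∉ Y.
(10): p matches q: p ∉ Y.
Suppose p ∉ A: no assignment then satisfies all the clues, so p ∈ A.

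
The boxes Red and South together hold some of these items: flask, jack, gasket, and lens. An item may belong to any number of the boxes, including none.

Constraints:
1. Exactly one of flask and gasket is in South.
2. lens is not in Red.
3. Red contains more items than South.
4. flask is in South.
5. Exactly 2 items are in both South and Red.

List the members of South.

South = {flask, jack}

From (2): lens ∉ Red.
From (4): flask ∈ South.
(1) (exactly one): gasket ∉ South.
Suppose jack ∉ South: no assignment then satisfies all the clues, so jack ∈ South.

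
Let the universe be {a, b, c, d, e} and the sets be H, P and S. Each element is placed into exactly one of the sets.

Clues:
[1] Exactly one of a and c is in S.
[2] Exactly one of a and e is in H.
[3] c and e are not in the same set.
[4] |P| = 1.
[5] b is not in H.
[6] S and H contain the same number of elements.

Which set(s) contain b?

b: S

From (5): b ∉ H.
Suppose b ∈ P: no assignment then satisfies all the clues, so b ∉ P.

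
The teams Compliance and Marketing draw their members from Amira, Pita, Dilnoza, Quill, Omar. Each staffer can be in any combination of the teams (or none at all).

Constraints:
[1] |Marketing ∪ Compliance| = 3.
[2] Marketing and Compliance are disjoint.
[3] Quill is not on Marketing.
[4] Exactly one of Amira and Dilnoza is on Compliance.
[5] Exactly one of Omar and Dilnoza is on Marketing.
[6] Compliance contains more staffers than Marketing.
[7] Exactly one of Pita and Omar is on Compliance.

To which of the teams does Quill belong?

Quill: none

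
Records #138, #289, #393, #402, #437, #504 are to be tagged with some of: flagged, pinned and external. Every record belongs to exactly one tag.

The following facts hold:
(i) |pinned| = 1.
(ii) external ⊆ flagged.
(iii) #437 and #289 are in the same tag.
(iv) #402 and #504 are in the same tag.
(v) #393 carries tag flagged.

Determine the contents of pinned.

pinned = {#138}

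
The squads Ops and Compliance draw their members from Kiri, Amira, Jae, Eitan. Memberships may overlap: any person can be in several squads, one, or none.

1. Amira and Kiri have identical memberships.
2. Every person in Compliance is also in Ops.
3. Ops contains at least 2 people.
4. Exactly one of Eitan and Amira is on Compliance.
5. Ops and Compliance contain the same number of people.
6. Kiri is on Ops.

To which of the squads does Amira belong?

Amira: Compliance, Ops

From (6): Kiri ∈ Ops.
(1): Amira matches Kiri: Amira ∈ Ops.
Suppose Amira ∉ Compliance: no assignment then satisfies all the clues, so Amira ∈ Compliance.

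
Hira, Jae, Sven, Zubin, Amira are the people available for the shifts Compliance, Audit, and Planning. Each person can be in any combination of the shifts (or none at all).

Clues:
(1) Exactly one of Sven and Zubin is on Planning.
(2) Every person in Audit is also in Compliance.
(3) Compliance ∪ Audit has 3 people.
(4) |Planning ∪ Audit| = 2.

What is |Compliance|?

3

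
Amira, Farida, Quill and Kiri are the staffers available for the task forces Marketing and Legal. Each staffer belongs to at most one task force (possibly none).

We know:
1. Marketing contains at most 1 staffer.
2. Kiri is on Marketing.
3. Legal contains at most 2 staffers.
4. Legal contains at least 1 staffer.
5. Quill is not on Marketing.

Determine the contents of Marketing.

From (2): Kiri ∈ Marketing.
From (5): Quill ∉ Marketing.
(1): Marketing already has 1, so the rest are out.

Marketing = {Kiri}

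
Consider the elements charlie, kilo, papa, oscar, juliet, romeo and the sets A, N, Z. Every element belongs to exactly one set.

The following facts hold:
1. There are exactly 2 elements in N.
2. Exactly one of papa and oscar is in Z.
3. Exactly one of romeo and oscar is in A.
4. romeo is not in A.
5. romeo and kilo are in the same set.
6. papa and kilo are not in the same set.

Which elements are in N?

N = {kilo, romeo}

From (4): romeo ∉ A.
(3) (exactly one): oscar ∈ A.
(5): kilo matches romeo: kilo ∉ A.
(2) (exactly one): papa ∈ Z.
(6): kilo ∉ Z.
Only one set left: kilo ∈ N.
(5): romeo matches kilo: romeo ∈ N.
(1): N already has 2, so the rest are out.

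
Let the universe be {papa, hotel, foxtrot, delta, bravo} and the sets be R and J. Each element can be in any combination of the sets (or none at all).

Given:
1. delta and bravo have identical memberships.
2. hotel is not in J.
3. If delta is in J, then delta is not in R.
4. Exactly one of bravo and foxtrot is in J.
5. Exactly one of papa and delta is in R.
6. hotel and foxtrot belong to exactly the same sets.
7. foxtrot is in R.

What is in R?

R = {foxtrot, hotel, papa}

From (2): hotel ∉ J.
From (7): foxtrot ∈ R.
(6): hotel matches foxtrot: hotel ∈ R.
(6): foxtrot matches hotel: foxtrot ∉ J.
(4) (exactly one): bravo ∈ J.
(1): delta matches bravo: delta ∈ J.
(3): delta ∉ R.
(5) (exactly one): papa ∈ R.
(1): bravo matches delta: bravo ∉ R.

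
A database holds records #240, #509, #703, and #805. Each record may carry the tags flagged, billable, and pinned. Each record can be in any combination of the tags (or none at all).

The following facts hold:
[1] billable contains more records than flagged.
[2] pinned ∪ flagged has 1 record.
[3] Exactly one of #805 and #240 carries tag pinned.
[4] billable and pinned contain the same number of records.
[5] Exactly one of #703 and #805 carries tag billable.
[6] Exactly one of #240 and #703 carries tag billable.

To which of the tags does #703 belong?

#703: billable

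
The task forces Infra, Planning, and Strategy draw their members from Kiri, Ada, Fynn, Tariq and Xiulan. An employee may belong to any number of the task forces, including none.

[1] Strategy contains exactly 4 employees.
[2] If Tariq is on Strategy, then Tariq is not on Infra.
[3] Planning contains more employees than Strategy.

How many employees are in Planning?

5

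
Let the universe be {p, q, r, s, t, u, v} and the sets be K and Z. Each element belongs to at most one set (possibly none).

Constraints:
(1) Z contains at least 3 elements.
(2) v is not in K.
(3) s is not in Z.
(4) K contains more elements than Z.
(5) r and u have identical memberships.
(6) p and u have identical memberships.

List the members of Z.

Z = {q, t, v}

From (2): v ∉ K.
From (3): s ∉ Z.
Suppose p ∈ Z: no assignment then satisfies all the clues, so p ∉ Z.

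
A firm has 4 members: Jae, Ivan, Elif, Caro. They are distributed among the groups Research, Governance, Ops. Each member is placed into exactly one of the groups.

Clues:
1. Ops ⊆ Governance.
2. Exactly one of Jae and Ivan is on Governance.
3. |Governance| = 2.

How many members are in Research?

2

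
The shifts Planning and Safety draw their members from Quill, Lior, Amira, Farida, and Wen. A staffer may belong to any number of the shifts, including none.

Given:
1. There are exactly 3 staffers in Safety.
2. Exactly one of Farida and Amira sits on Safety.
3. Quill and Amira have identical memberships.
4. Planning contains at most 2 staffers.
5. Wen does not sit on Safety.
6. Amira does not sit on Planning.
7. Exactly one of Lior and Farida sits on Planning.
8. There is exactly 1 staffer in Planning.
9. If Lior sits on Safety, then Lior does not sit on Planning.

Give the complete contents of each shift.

Planning = {Farida}; Safety = {Amira, Lior, Quill}

From (5): Wen ∉ Safety.
From (6): Amira ∉ Planning.
(3): Quill matches Amira: Quill ∉ Planning.
Suppose Quill ∉ Safety: no assignment then satisfies all the clues, so Quill ∈ Safety.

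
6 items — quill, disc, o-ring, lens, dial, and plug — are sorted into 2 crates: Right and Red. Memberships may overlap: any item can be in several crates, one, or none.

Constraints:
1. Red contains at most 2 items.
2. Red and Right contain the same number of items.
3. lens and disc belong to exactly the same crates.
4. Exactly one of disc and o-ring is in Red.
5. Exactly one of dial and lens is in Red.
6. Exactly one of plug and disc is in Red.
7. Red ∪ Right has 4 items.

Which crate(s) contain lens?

lens: Red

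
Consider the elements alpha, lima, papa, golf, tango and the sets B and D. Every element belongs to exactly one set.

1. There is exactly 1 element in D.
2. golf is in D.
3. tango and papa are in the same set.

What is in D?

D = {golf}

From (2): golf ∈ D.
(1): D already has 1, so the rest are out.
Only one set left: alpha ∈ B.
Only one set left: lima ∈ B.
Only one set left: papa ∈ B.
Only one set left: tango ∈ B.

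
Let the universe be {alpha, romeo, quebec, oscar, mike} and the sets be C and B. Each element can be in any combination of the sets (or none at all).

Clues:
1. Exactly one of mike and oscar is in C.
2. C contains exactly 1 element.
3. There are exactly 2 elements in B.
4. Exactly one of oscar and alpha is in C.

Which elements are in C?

C = {oscar}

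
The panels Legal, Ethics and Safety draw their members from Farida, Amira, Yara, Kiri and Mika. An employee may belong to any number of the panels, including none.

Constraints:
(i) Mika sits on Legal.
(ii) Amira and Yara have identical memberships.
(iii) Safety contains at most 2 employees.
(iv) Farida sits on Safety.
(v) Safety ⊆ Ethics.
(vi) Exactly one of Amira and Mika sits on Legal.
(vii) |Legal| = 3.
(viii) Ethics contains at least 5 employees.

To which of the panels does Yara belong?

From (i): Mika ∈ Legal.
From (iv): Farida ∈ Safety.
(v) with Farida ∈ Safety: Farida ∈ Ethics.
(vi) (exactly one): Amira ∉ Legal.
(viii): only 5 candidates remain for Ethics, so all are in.
(ii): Yara matches Amira: Yara ∉ Legal.
(vii): only 3 candidates remain for Legal, so all are in.
Suppose Yara ∈ Safety: no assignment then satisfies all the clues, so Yara ∉ Safety.

Yara: Ethics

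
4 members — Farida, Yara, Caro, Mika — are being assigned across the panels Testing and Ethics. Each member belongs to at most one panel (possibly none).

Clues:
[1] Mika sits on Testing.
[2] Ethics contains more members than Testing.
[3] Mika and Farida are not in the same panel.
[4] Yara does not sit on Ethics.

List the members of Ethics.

Ethics = {Caro, Farida}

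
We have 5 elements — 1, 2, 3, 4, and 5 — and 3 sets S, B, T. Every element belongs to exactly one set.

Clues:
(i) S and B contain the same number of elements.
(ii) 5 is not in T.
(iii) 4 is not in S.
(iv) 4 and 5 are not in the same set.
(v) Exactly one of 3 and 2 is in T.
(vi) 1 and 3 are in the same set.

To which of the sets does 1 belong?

From (ii): 5 ∉ T.
From (iii): 4 ∉ S.
Suppose 1 ∈ S: no assignment then satisfies all the clues, so 1 ∉ S.

1: T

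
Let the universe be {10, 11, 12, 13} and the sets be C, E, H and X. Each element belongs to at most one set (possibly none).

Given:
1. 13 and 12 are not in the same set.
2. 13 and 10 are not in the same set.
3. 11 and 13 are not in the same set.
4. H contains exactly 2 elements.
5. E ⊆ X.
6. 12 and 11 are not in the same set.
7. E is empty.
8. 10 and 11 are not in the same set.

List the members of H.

H = {10, 12}

(7): E already has 0, so the rest are out.
Suppose 10 ∉ H: no assignment then satisfies all the clues, so 10 ∈ H.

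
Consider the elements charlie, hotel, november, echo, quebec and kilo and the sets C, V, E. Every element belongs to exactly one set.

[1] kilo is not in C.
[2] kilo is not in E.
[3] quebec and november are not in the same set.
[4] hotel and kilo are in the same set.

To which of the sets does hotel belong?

From (1): kilo ∉ C.
From (2): kilo ∉ E.
(4): hotel matches kilo: hotel ∉ C.
(4): hotel matches kilo: hotel ∉ E.
Only one set left: hotel ∈ V.
Only one set left: kilo ∈ V.

hotel: V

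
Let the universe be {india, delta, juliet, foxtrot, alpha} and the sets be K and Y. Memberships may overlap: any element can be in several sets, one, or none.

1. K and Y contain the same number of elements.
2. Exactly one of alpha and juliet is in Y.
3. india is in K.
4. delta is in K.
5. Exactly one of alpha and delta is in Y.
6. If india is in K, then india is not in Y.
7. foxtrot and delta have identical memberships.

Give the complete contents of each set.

K = {delta, foxtrot, india}; Y = {delta, foxtrot, juliet}

From (3): india ∈ K.
From (4): delta ∈ K.
(6): india ∉ Y.
(7): foxtrot matches delta: foxtrot ∈ K.
Suppose delta ∉ Y: no assignment then satisfies all the clues, so delta ∈ Y.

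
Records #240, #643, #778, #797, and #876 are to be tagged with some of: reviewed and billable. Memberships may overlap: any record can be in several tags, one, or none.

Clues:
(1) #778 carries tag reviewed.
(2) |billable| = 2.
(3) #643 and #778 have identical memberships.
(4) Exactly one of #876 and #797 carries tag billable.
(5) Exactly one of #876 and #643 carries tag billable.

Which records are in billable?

billable = {#240, #876}

From (1): #778 ∈ reviewed.
(3): #643 matches #778: #643 ∈ reviewed.
Suppose #240 ∉ billable: no assignment then satisfies all the clues, so #240 ∈ billable.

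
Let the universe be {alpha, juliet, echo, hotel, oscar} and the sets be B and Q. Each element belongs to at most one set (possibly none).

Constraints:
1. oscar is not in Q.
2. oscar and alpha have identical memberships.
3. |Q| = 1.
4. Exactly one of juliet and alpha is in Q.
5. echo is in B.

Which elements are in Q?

From (1): oscar ∉ Q.
From (5): echo ∈ B.
(2): alpha matches oscar: alpha ∉ Q.
(4) (exactly one): juliet ∈ Q.
(3): Q already has 1, so the rest are out.

Q = {juliet}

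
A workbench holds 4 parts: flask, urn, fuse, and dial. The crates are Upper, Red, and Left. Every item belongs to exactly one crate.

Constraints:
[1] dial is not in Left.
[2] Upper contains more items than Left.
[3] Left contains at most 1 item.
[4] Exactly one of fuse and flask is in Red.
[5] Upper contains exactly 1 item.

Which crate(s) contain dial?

dial: Red

From (1): dial ∉ Left.
Suppose dial ∈ Upper: no assignment then satisfies all the clues, so dial ∉ Upper.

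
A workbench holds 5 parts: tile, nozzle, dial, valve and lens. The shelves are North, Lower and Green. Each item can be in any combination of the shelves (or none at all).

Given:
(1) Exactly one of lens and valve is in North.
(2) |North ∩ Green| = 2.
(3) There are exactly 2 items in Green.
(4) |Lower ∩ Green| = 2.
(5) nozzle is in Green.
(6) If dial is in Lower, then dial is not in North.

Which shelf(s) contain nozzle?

nozzle: Green, Lower, North

From (5): nozzle ∈ Green.
Suppose nozzle ∉ North: no assignment then satisfies all the clues, so nozzle ∈ North.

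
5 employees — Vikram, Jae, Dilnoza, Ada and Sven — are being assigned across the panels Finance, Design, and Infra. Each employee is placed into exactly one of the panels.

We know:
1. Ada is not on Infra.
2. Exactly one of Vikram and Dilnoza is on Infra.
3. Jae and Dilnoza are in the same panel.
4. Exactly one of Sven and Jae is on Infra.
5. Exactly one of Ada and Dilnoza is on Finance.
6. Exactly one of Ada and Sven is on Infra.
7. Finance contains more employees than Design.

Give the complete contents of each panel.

Finance = {Dilnoza, Jae}; Design = {Ada}; Infra = {Sven, Vikram}

From (1): Ada ∉ Infra.
(6) (exactly one): Sven ∈ Infra.
(4) (exactly one): Jae ∉ Infra.
(3): Dilnoza matches Jae: Dilnoza ∉ Infra.
(2) (exactly one): Vikram ∈ Infra.
Suppose Jae ∉ Finance: no assignment then satisfies all the clues, so Jae ∈ Finance.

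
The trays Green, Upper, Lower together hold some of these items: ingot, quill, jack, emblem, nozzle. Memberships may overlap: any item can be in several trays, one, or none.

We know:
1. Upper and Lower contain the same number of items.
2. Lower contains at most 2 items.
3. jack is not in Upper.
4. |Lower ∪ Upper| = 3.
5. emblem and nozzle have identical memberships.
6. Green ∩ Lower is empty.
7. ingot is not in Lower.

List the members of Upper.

Upper = {ingot, quill}

From (3): jack ∉ Upper.
From (7): ingot ∉ Lower.
Suppose ingot ∉ Upper: no assignment then satisfies all the clues, so ingot ∈ Upper.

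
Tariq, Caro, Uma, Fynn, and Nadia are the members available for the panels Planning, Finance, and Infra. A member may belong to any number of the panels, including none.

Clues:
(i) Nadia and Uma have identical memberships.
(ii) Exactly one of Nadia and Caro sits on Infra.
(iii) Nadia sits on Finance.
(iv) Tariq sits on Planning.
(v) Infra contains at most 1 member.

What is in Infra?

From (iii): Nadia ∈ Finance.
From (iv): Tariq ∈ Planning.
(i): Uma matches Nadia: Uma ∈ Finance.
Suppose Tariq ∈ Infra: no assignment then satisfies all the clues, so Tariq ∉ Infra.

Infra = {Caro}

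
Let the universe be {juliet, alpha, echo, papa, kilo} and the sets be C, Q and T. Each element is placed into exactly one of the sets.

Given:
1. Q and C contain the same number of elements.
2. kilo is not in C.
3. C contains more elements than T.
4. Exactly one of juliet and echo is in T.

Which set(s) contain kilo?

From (2): kilo ∉ C.
Suppose kilo ∉ Q: no assignment then satisfies all the clues, so kilo ∈ Q.

kilo: Q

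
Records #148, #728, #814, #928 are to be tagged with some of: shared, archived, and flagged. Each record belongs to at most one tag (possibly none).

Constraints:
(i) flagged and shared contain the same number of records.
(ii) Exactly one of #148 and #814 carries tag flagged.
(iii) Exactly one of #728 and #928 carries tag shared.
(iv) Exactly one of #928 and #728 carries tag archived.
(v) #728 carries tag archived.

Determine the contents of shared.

shared = {#928}

From (v): #728 ∈ archived.
(iii) (exactly one): #928 ∈ shared.
Suppose #148 ∈ shared: no assignment then satisfies all the clues, so #148 ∉ shared.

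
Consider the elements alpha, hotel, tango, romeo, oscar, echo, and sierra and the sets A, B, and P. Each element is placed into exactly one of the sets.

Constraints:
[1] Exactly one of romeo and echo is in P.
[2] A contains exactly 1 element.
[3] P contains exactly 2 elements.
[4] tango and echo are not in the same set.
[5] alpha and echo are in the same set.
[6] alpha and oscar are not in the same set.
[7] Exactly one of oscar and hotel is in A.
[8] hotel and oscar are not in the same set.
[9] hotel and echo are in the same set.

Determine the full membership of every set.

A = {oscar}; B = {alpha, echo, hotel, sierra}; P = {romeo, tango}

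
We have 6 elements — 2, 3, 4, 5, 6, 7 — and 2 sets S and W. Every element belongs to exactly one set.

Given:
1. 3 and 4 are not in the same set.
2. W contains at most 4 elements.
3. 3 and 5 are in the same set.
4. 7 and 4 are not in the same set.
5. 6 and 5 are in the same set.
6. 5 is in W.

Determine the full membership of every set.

From (6): 5 ∈ W.
(3): 3 matches 5: 3 ∉ S.
(3): 3 matches 5: 3 ∈ W.
(5): 6 matches 5: 6 ∉ S.
(5): 6 matches 5: 6 ∈ W.
(1): 4 ∉ W.
Only one set left: 4 ∈ S.
(4): 7 ∉ S.
Only one set left: 7 ∈ W.
(2): W already has 4, so the rest are out.
Only one set left: 2 ∈ S.

S = {2, 4}; W = {3, 5, 6, 7}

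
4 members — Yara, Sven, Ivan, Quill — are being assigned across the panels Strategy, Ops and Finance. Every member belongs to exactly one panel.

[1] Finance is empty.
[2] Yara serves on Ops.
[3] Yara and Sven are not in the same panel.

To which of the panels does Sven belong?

From (2): Yara ∈ Ops.
(1): Finance already has 0, so the rest are out.
(3): Sven ∉ Ops.
Only one panel left: Sven ∈ Strategy.

Sven: Strategy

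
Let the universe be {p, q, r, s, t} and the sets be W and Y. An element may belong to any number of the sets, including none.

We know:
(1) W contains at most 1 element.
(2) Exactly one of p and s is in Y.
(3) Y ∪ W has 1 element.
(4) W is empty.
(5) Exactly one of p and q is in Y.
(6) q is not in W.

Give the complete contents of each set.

From (6): q ∉ W.
(4): W already has 0, so the rest are out.
Suppose p ∉ Y: no assignment then satisfies all the clues, so p ∈ Y.

W = {}; Y = {p}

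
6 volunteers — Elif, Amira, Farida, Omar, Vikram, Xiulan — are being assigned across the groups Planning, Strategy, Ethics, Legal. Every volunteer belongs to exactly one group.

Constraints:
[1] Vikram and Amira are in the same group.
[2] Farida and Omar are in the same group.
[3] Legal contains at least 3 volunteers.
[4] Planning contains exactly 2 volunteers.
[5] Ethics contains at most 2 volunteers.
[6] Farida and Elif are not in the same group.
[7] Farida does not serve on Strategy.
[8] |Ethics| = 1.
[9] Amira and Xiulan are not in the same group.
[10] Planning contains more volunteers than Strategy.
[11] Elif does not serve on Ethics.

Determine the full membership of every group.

Planning = {Farida, Omar}; Strategy = {}; Ethics = {Xiulan}; Legal = {Amira, Elif, Vikram}

From (7): Farida ∉ Strategy.
From (11): Elif ∉ Ethics.
(2): Omar matches Farida: Omar ∉ Strategy.
Suppose Elif ∈ Planning: no assignment then satisfies all the clues, so Elif ∉ Planning.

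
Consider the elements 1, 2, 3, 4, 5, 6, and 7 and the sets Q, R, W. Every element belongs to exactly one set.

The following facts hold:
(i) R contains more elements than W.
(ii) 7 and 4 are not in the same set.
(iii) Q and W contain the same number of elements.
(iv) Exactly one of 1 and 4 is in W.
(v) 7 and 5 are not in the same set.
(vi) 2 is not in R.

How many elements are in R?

3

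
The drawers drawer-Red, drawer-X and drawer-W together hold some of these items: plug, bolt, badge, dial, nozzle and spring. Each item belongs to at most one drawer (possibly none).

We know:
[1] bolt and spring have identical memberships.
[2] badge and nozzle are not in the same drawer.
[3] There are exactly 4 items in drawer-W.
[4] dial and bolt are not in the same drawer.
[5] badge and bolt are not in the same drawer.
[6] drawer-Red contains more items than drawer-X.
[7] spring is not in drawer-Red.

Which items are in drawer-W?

drawer-W = {bolt, nozzle, plug, spring}

From (7): spring ∉ drawer-Red.
(1): bolt matches spring: bolt ∉ drawer-Red.
Suppose plug ∉ drawer-W: no assignment then satisfies all the clues, so plug ∈ drawer-W.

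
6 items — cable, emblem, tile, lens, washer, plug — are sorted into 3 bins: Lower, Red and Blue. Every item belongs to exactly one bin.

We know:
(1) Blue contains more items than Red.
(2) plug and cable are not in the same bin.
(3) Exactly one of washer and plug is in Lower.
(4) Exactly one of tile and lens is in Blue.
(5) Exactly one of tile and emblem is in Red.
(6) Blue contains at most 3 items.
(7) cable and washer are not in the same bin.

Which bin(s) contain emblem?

emblem: Blue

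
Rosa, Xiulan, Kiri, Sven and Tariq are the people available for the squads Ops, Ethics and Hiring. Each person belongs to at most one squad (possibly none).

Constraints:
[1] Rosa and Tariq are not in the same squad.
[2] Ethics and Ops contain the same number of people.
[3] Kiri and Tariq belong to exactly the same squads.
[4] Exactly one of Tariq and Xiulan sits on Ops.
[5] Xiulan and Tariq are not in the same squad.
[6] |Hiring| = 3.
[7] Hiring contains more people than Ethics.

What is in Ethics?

Ethics = {Rosa}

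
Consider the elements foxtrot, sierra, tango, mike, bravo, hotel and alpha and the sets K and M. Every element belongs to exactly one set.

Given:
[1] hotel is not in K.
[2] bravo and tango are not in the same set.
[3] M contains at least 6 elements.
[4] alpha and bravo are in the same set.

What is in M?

M = {alpha, bravo, foxtrot, hotel, mike, sierra}

From (1): hotel ∉ K.
Only one set left: hotel ∈ M.
Suppose foxtrot ∉ M: no assignment then satisfies all the clues, so foxtrot ∈ M.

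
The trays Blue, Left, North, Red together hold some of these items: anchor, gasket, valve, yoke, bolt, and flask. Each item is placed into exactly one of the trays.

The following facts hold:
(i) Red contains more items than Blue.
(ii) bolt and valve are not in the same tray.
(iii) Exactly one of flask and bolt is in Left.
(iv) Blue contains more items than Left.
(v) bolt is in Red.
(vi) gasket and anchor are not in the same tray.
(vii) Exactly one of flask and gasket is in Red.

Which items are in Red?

Red = {bolt, gasket, yoke}

From (v): bolt ∈ Red.
(ii): valve ∉ Red.
(iii) (exactly one): flask ∈ Left.
(vii) (exactly one): gasket ∈ Red.
(vi): anchor ∉ Red.
Suppose yoke ∉ Red: no assignment then satisfies all the clues, so yoke ∈ Red.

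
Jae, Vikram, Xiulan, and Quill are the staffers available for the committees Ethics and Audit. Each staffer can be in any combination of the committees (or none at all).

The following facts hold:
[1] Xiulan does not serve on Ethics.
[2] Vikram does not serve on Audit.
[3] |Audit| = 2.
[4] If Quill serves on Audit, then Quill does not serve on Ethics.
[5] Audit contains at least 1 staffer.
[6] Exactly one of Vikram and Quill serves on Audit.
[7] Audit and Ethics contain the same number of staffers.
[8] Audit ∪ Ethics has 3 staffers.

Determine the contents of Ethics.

Ethics = {Jae, Vikram}

From (1): Xiulan ∉ Ethics.
From (2): Vikram ∉ Audit.
(6) (exactly one): Quill ∈ Audit.
(4): Quill ∉ Ethics.
Suppose Jae ∉ Ethics: no assignment then satisfies all the clues, so Jae ∈ Ethics.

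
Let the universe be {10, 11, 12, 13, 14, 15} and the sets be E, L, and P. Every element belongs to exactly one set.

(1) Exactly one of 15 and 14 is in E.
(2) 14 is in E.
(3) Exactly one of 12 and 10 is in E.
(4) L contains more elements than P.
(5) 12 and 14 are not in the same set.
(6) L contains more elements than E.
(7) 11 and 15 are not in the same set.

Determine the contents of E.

E = {10, 14}

From (2): 14 ∈ E.
(1) (exactly one): 15 ∉ E.
(5): 12 ∉ E.
(3) (exactly one): 10 ∈ E.
Suppose 11 ∈ E: no assignment then satisfies all the clues, so 11 ∉ E.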